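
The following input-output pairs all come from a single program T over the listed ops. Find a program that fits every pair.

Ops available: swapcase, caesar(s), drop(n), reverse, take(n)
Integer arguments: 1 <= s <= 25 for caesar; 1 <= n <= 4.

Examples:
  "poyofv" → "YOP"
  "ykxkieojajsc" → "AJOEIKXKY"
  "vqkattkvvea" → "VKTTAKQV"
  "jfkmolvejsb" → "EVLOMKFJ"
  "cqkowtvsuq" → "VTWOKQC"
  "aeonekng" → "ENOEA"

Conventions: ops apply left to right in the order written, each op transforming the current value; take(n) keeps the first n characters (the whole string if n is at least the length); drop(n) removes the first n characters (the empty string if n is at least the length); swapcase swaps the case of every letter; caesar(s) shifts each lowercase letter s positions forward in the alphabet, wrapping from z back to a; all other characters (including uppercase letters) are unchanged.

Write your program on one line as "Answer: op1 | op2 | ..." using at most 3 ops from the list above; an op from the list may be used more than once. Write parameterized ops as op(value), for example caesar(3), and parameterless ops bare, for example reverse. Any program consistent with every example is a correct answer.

reverse | swapcase | drop(3)

Check, running the answer program on each example:
  "poyofv" -> "vfoyop" -> "VFOYOP" -> "YOP"
  "ykxkieojajsc" -> "csjajoeikxky" -> "CSJAJOEIKXKY" -> "AJOEIKXKY"
  "vqkattkvvea" -> "aevvkttakqv" -> "AEVVKTTAKQV" -> "VKTTAKQV"
  "jfkmolvejsb" -> "bsjevlomkfj" -> "BSJEVLOMKFJ" -> "EVLOMKFJ"
  "cqkowtvsuq" -> "qusvtwokqc" -> "QUSVTWOKQC" -> "VTWOKQC"
  "aeonekng" -> "gnkenoea" -> "GNKENOEA" -> "ENOEA"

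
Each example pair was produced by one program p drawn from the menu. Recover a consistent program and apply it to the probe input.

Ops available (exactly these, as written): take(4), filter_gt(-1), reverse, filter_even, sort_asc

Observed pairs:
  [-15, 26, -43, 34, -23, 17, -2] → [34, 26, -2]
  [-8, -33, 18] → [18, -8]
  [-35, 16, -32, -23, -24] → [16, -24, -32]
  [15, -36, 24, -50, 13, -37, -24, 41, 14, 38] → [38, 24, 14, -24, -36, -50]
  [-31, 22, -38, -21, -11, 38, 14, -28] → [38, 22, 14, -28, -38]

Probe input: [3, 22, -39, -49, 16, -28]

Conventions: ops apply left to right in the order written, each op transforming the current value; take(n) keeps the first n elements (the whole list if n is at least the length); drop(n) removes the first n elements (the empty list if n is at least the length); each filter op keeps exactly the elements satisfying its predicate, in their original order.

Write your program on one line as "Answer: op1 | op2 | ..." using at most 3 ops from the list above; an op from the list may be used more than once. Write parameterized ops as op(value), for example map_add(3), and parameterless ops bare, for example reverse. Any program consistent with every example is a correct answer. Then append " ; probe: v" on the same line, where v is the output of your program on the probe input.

sort_asc | filter_even | reverse ; probe: [22, 16, -28]

Check, running the answer program on each example:
  [-15, 26, -43, 34, -23, 17, -2] -> [-43, -23, -15, -2, 17, 26, 34] -> [-2, 26, 34] -> [34, 26, -2]
  [-8, -33, 18] -> [-33, -8, 18] -> [-8, 18] -> [18, -8]
  [-35, 16, -32, -23, -24] -> [-35, -32, -24, -23, 16] -> [-32, -24, 16] -> [16, -24, -32]
  [15, -36, 24, -50, 13, -37, -24, 41, 14, 38] -> [-50, -37, -36, -24, 13, 14, 15, 24, 38, 41] -> [-50, -36, -24, 14, 24, 38] -> [38, 24, 14, -24, -36, -50]
  [-31, 22, -38, -21, -11, 38, 14, -28] -> [-38, -31, -28, -21, -11, 14, 22, 38] -> [-38, -28, 14, 22, 38] -> [38, 22, 14, -28, -38]
  probe: [3, 22, -39, -49, 16, -28] -> [-49, -39, -28, 3, 16, 22] -> [-28, 16, 22] -> [22, 16, -28]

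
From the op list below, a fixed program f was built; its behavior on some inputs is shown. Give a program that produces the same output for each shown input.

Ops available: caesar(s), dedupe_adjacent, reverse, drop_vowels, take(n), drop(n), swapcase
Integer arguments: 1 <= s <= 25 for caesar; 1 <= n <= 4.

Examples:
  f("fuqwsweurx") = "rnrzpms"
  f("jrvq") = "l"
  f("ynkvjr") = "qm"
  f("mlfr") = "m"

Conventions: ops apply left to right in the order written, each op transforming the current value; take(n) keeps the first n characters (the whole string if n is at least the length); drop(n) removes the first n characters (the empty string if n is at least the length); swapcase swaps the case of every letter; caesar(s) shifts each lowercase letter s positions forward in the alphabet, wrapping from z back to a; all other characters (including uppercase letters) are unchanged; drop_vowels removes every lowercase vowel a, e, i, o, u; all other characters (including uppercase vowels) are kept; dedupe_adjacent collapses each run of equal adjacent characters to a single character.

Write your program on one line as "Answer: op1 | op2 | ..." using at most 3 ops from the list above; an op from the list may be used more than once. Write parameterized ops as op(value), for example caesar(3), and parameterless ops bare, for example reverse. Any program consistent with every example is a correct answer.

caesar(21) | drop(3) | drop_vowels

Check, running the answer program on each example:
  "fuqwsweurx" -> "aplrnrzpms" -> "rnrzpms" -> "rnrzpms"
  "jrvq" -> "emql" -> "l" -> "l"
  "ynkvjr" -> "tifqem" -> "qem" -> "qm"
  "mlfr" -> "hgam" -> "m" -> "m"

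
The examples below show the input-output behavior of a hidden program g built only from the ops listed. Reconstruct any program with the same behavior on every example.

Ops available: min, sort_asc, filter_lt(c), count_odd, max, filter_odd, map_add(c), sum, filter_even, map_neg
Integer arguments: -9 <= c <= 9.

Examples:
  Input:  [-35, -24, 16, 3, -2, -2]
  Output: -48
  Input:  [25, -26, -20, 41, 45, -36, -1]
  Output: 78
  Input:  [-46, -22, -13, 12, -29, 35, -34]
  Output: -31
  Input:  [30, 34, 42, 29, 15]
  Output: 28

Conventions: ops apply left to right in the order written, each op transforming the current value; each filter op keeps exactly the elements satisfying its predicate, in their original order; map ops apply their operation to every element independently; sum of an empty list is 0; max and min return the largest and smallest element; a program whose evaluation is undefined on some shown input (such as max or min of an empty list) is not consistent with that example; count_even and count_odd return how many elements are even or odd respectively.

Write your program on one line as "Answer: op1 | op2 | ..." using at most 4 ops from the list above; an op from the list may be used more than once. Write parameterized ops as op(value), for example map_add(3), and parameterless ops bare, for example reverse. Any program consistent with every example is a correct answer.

map_add(-6) | filter_odd | map_add(-2) | sum

Check, running the answer program on each example:
  [-35, -24, 16, 3, -2, -2] -> [-41, -30, 10, -3, -8, -8] -> [-41, -3] -> [-43, -5] -> -48
  [25, -26, -20, 41, 45, -36, -1] -> [19, -32, -26, 35, 39, -42, -7] -> [19, 35, 39, -7] -> [17, 33, 37, -9] -> 78
  [-46, -22, -13, 12, -29, 35, -34] -> [-52, -28, -19, 6, -35, 29, -40] -> [-19, -35, 29] -> [-21, -37, 27] -> -31
  [30, 34, 42, 29, 15] -> [24, 28, 36, 23, 9] -> [23, 9] -> [21, 7] -> 28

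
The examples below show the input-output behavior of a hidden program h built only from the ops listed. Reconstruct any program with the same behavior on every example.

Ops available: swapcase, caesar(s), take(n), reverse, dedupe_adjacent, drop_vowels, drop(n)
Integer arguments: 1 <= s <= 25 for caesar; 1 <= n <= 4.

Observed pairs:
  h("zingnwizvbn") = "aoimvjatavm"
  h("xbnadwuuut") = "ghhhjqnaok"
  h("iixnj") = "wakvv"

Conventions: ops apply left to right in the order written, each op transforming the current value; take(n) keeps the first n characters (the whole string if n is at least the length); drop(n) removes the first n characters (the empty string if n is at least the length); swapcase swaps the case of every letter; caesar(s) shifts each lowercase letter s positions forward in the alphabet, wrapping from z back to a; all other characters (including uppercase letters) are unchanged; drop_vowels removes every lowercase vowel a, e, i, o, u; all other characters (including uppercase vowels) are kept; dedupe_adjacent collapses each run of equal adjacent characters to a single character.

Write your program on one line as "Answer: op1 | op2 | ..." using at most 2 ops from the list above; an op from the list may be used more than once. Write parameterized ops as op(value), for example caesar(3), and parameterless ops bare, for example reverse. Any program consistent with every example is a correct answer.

reverse | caesar(13)

Check, running the answer program on each example:
  "zingnwizvbn" -> "nbvziwngniz" -> "aoimvjatavm"
  "xbnadwuuut" -> "tuuuwdanbx" -> "ghhhjqnaok"
  "iixnj" -> "jnxii" -> "wakvv"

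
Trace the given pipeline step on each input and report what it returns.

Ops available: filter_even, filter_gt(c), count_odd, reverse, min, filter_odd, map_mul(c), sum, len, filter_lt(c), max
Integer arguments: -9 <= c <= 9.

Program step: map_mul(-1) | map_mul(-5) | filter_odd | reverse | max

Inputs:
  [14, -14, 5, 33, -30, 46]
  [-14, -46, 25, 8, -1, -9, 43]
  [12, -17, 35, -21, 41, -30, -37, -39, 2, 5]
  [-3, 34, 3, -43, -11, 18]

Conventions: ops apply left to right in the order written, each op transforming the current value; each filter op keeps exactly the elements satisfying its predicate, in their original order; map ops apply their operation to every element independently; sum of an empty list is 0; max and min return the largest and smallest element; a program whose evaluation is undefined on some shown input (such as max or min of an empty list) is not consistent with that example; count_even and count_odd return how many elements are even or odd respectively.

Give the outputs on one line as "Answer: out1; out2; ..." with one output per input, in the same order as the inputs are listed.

Execution, op by op:
  [14, -14, 5, 33, -30, 46] -> [-14, 14, -5, -33, 30, -46] -> [70, -70, 25, 165, -150, 230] -> [25, 165] -> [165, 25] -> 165
  [-14, -46, 25, 8, -1, -9, 43] -> [14, 46, -25, -8, 1, 9, -43] -> [-70, -230, 125, 40, -5, -45, 215] -> [125, -5, -45, 215] -> [215, -45, -5, 125] -> 215
  [12, -17, 35, -21, 41, -30, -37, -39, 2, 5] -> [-12, 17, -35, 21, -41, 30, 37, 39, -2, -5] -> [60, -85, 175, -105, 205, -150, -185, -195, 10, 25] -> [-85, 175, -105, 205, -185, -195, 25] -> [25, -195, -185, 205, -105, 175, -85] -> 205
  [-3, 34, 3, -43, -11, 18] -> [3, -34, -3, 43, 11, -18] -> [-15, 170, 15, -215, -55, 90] -> [-15, 15, -215, -55] -> [-55, -215, 15, -15] -> 15

165; 215; 205; 15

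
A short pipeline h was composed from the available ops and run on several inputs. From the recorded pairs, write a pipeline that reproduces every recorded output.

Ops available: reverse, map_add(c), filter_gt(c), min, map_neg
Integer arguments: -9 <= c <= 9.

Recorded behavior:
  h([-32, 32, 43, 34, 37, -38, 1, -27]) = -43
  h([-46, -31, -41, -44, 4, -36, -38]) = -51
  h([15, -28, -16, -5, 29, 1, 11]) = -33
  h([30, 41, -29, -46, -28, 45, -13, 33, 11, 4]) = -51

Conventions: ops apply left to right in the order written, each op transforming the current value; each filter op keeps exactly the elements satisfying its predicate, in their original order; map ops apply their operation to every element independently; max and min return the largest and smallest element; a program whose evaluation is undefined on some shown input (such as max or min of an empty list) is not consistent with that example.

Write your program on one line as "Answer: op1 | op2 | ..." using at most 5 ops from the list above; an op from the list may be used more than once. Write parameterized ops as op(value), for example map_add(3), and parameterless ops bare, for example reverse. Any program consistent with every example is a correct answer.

map_neg | reverse | map_add(5) | map_neg | min

Check, running the answer program on each example:
  [-32, 32, 43, 34, 37, -38, 1, -27] -> [32, -32, -43, -34, -37, 38, -1, 27] -> [27, -1, 38, -37, -34, -43, -32, 32] -> [32, 4, 43, -32, -29, -38, -27, 37] -> [-32, -4, -43, 32, 29, 38, 27, -37] -> -43
  [-46, -31, -41, -44, 4, -36, -38] -> [46, 31, 41, 44, -4, 36, 38] -> [38, 36, -4, 44, 41, 31, 46] -> [43, 41, 1, 49, 46, 36, 51] -> [-43, -41, -1, -49, -46, -36, -51] -> -51
  [15, -28, -16, -5, 29, 1, 11] -> [-15, 28, 16, 5, -29, -1, -11] -> [-11, -1, -29, 5, 16, 28, -15] -> [-6, 4, -24, 10, 21, 33, -10] -> [6, -4, 24, -10, -21, -33, 10] -> -33
  [30, 41, -29, -46, -28, 45, -13, 33, 11, 4] -> [-30, -41, 29, 46, 28, -45, 13, -33, -11, -4] -> [-4, -11, -33, 13, -45, 28, 46, 29, -41, -30] -> [1, -6, -28, 18, -40, 33, 51, 34, -36, -25] -> [-1, 6, 28, -18, 40, -33, -51, -34, 36, 25] -> -51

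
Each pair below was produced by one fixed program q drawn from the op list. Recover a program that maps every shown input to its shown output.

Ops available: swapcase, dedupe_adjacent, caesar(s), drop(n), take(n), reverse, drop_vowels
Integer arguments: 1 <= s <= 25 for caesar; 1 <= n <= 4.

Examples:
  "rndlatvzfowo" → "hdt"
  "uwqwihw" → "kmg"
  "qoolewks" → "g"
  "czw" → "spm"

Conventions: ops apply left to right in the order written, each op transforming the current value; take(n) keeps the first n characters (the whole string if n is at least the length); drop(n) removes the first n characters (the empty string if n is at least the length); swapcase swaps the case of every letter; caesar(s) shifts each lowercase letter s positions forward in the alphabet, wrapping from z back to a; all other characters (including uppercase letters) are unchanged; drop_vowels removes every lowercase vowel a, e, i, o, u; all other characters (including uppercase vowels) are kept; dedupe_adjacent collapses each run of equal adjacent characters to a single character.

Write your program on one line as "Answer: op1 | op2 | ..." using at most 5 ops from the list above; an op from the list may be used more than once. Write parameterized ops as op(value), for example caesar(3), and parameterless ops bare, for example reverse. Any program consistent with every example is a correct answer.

caesar(23) | take(3) | caesar(19) | drop_vowels

Check, running the answer program on each example:
  "rndlatvzfowo" -> "okaixqswcltl" -> "oka" -> "hdt" -> "hdt"
  "uwqwihw" -> "rtntfet" -> "rtn" -> "kmg" -> "kmg"
  "qoolewks" -> "nllibthp" -> "nll" -> "gee" -> "g"
  "czw" -> "zwt" -> "zwt" -> "spm" -> "spm"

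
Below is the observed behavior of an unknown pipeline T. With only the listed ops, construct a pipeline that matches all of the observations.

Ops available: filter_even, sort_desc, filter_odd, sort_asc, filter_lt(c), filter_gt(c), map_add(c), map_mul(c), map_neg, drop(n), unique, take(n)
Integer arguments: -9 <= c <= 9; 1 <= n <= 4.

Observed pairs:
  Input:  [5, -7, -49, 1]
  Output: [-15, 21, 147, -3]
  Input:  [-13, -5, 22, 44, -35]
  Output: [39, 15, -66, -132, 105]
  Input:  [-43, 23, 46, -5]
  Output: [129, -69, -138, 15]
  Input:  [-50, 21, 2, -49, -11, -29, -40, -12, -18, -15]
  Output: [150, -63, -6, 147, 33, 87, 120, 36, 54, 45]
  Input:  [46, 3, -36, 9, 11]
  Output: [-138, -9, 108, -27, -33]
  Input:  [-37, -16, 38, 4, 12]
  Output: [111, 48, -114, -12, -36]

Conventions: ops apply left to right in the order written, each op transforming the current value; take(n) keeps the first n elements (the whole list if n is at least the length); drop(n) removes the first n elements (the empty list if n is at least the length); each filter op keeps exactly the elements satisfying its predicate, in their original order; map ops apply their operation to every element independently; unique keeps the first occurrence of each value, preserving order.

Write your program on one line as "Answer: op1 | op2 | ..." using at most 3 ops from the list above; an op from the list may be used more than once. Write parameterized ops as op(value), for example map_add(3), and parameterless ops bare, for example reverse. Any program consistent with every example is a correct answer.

map_neg | map_mul(-3) | map_mul(-1)

Check, running the answer program on each example:
  [5, -7, -49, 1] -> [-5, 7, 49, -1] -> [15, -21, -147, 3] -> [-15, 21, 147, -3]
  [-13, -5, 22, 44, -35] -> [13, 5, -22, -44, 35] -> [-39, -15, 66, 132, -105] -> [39, 15, -66, -132, 105]
  [-43, 23, 46, -5] -> [43, -23, -46, 5] -> [-129, 69, 138, -15] -> [129, -69, -138, 15]
  [-50, 21, 2, -49, -11, -29, -40, -12, -18, -15] -> [50, -21, -2, 49, 11, 29, 40, 12, 18, 15] -> [-150, 63, 6, -147, -33, -87, -120, -36, -54, -45] -> [150, -63, -6, 147, 33, 87, 120, 36, 54, 45]
  [46, 3, -36, 9, 11] -> [-46, -3, 36, -9, -11] -> [138, 9, -108, 27, 33] -> [-138, -9, 108, -27, -33]
  [-37, -16, 38, 4, 12] -> [37, 16, -38, -4, -12] -> [-111, -48, 114, 12, 36] -> [111, 48, -114, -12, -36]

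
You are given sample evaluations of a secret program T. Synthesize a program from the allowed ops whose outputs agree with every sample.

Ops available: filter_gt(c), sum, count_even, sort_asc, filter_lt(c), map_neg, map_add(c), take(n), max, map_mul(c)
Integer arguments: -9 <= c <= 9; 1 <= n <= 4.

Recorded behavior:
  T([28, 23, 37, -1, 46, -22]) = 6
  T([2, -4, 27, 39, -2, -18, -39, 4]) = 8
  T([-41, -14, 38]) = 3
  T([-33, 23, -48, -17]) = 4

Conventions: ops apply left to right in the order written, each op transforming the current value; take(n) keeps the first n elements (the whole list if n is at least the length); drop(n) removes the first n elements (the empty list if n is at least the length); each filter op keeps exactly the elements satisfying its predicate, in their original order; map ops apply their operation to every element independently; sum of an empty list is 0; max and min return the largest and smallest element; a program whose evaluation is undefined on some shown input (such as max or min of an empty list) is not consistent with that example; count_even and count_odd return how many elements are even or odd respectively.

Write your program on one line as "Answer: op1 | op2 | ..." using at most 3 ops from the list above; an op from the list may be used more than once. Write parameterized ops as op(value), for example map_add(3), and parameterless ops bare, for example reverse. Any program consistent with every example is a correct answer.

map_mul(4) | map_neg | count_even

Check, running the answer program on each example:
  [28, 23, 37, -1, 46, -22] -> [112, 92, 148, -4, 184, -88] -> [-112, -92, -148, 4, -184, 88] -> 6
  [2, -4, 27, 39, -2, -18, -39, 4] -> [8, -16, 108, 156, -8, -72, -156, 16] -> [-8, 16, -108, -156, 8, 72, 156, -16] -> 8
  [-41, -14, 38] -> [-164, -56, 152] -> [164, 56, -152] -> 3
  [-33, 23, -48, -17] -> [-132, 92, -192, -68] -> [132, -92, 192, 68] -> 4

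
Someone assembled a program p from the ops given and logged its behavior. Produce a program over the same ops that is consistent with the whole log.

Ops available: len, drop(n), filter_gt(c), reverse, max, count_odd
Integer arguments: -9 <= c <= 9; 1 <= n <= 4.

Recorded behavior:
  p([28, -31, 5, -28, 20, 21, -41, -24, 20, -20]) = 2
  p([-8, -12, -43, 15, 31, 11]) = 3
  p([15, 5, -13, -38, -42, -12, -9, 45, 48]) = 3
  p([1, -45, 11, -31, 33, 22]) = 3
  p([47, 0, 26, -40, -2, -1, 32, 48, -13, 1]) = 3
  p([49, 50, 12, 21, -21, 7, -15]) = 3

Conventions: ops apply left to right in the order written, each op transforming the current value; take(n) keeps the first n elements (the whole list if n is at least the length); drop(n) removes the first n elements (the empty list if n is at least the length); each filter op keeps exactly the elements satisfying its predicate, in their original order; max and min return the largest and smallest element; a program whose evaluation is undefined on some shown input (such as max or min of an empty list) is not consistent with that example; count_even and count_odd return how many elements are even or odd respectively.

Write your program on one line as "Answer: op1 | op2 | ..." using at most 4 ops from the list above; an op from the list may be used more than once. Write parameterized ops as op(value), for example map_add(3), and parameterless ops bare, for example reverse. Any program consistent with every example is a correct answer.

reverse | filter_gt(-8) | count_odd

Check, running the answer program on each example:
  [28, -31, 5, -28, 20, 21, -41, -24, 20, -20] -> [-20, 20, -24, -41, 21, 20, -28, 5, -31, 28] -> [20, 21, 20, 5, 28] -> 2
  [-8, -12, -43, 15, 31, 11] -> [11, 31, 15, -43, -12, -8] -> [11, 31, 15] -> 3
  [15, 5, -13, -38, -42, -12, -9, 45, 48] -> [48, 45, -9, -12, -42, -38, -13, 5, 15] -> [48, 45, 5, 15] -> 3
  [1, -45, 11, -31, 33, 22] -> [22, 33, -31, 11, -45, 1] -> [22, 33, 11, 1] -> 3
  [47, 0, 26, -40, -2, -1, 32, 48, -13, 1] -> [1, -13, 48, 32, -1, -2, -40, 26, 0, 47] -> [1, 48, 32, -1, -2, 26, 0, 47] -> 3
  [49, 50, 12, 21, -21, 7, -15] -> [-15, 7, -21, 21, 12, 50, 49] -> [7, 21, 12, 50, 49] -> 3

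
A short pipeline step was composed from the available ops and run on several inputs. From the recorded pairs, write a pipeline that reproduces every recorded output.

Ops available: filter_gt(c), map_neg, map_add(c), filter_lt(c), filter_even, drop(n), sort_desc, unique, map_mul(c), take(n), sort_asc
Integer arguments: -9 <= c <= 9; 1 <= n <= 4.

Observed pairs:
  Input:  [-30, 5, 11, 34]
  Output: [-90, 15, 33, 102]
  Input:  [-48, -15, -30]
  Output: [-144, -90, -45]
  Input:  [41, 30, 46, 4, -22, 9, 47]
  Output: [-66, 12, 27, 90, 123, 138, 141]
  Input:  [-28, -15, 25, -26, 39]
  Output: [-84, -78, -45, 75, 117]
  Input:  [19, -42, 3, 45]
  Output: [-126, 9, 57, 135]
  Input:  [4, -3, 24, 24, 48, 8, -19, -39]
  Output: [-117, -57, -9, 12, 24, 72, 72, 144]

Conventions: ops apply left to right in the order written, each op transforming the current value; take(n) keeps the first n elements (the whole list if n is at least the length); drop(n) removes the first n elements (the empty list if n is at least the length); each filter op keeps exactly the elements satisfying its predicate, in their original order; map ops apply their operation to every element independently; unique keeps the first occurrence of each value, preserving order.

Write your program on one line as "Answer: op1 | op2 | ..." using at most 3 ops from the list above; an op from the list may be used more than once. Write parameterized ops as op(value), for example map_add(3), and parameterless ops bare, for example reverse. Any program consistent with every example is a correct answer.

sort_asc | map_mul(3)

Check, running the answer program on each example:
  [-30, 5, 11, 34] -> [-30, 5, 11, 34] -> [-90, 15, 33, 102]
  [-48, -15, -30] -> [-48, -30, -15] -> [-144, -90, -45]
  [41, 30, 46, 4, -22, 9, 47] -> [-22, 4, 9, 30, 41, 46, 47] -> [-66, 12, 27, 90, 123, 138, 141]
  [-28, -15, 25, -26, 39] -> [-28, -26, -15, 25, 39] -> [-84, -78, -45, 75, 117]
  [19, -42, 3, 45] -> [-42, 3, 19, 45] -> [-126, 9, 57, 135]
  [4, -3, 24, 24, 48, 8, -19, -39] -> [-39, -19, -3, 4, 8, 24, 24, 48] -> [-117, -57, -9, 12, 24, 72, 72, 144]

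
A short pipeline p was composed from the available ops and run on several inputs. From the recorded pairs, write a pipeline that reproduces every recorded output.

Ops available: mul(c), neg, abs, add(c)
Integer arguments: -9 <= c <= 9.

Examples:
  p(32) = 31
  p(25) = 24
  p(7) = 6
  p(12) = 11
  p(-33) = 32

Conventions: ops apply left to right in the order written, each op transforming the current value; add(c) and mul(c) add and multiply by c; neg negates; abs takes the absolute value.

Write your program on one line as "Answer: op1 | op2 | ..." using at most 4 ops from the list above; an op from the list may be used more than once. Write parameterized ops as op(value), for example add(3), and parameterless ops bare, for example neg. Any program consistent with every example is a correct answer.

abs | add(-4) | add(3)

Check, running the answer program on each example:
  32 -> 32 -> 28 -> 31
  25 -> 25 -> 21 -> 24
  7 -> 7 -> 3 -> 6
  12 -> 12 -> 8 -> 11
  -33 -> 33 -> 29 -> 32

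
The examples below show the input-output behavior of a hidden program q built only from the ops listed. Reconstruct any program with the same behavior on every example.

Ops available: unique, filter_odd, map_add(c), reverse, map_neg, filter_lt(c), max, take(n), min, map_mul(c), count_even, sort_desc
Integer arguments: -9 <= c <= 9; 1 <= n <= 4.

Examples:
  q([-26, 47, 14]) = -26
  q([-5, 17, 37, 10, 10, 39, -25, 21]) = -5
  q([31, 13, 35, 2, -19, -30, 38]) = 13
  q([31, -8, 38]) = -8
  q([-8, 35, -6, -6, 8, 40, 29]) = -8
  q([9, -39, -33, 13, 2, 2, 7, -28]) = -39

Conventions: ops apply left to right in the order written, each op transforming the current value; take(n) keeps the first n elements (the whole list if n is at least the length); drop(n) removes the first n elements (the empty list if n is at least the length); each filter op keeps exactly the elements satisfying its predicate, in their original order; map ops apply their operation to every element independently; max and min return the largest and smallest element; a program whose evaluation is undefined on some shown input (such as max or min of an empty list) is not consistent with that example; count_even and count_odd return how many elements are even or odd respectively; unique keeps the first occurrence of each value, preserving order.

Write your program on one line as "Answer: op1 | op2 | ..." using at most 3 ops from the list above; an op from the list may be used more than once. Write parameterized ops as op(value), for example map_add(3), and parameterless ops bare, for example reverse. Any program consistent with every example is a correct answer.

take(3) | min

Check, running the answer program on each example:
  [-26, 47, 14] -> [-26, 47, 14] -> -26
  [-5, 17, 37, 10, 10, 39, -25, 21] -> [-5, 17, 37] -> -5
  [31, 13, 35, 2, -19, -30, 38] -> [31, 13, 35] -> 13
  [31, -8, 38] -> [31, -8, 38] -> -8
  [-8, 35, -6, -6, 8, 40, 29] -> [-8, 35, -6] -> -8
  [9, -39, -33, 13, 2, 2, 7, -28] -> [9, -39, -33] -> -39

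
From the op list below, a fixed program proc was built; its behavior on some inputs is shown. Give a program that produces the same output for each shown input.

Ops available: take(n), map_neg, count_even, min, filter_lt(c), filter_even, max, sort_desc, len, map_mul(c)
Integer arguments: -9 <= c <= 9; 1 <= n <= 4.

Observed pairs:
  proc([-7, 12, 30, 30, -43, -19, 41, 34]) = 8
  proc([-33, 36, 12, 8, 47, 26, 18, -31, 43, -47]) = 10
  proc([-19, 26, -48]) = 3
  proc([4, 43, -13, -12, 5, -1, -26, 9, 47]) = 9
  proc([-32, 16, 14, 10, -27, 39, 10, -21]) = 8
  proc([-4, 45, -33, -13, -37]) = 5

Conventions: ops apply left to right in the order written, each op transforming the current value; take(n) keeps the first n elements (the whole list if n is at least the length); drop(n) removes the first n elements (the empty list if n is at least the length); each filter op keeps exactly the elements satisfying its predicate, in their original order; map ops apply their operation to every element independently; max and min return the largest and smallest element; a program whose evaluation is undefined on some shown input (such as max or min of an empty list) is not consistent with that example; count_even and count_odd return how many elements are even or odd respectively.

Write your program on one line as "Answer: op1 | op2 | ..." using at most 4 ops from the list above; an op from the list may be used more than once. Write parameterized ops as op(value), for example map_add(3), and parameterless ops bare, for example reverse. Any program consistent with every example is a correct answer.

map_mul(5) | map_mul(2) | sort_desc | count_even

Check, running the answer program on each example:
  [-7, 12, 30, 30, -43, -19, 41, 34] -> [-35, 60, 150, 150, -215, -95, 205, 170] -> [-70, 120, 300, 300, -430, -190, 410, 340] -> [410, 340, 300, 300, 120, -70, -190, -430] -> 8
  [-33, 36, 12, 8, 47, 26, 18, -31, 43, -47] -> [-165, 180, 60, 40, 235, 130, 90, -155, 215, -235] -> [-330, 360, 120, 80, 470, 260, 180, -310, 430, -470] -> [470, 430, 360, 260, 180, 120, 80, -310, -330, -470] -> 10
  [-19, 26, -48] -> [-95, 130, -240] -> [-190, 260, -480] -> [260, -190, -480] -> 3
  [4, 43, -13, -12, 5, -1, -26, 9, 47] -> [20, 215, -65, -60, 25, -5, -130, 45, 235] -> [40, 430, -130, -120, 50, -10, -260, 90, 470] -> [470, 430, 90, 50, 40, -10, -120, -130, -260] -> 9
  [-32, 16, 14, 10, -27, 39, 10, -21] -> [-160, 80, 70, 50, -135, 195, 50, -105] -> [-320, 160, 140, 100, -270, 390, 100, -210] -> [390, 160, 140, 100, 100, -210, -270, -320] -> 8
  [-4, 45, -33, -13, -37] -> [-20, 225, -165, -65, -185] -> [-40, 450, -330, -130, -370] -> [450, -40, -130, -330, -370] -> 5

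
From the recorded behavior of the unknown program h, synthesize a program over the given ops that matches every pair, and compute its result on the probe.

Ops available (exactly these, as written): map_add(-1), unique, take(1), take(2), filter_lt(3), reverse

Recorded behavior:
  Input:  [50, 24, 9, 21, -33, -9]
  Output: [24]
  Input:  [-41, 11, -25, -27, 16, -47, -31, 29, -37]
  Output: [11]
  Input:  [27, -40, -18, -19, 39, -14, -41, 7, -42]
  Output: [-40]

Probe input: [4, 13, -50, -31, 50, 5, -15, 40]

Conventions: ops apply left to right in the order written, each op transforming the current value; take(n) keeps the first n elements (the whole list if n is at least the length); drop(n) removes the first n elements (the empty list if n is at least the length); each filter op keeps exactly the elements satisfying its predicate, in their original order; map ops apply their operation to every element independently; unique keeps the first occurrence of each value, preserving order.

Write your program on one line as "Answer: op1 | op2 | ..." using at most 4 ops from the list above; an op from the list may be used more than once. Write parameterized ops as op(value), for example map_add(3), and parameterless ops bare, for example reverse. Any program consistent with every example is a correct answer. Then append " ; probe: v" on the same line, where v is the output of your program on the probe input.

take(2) | reverse | take(1) ; probe: [13]

Check, running the answer program on each example:
  [50, 24, 9, 21, -33, -9] -> [50, 24] -> [24, 50] -> [24]
  [-41, 11, -25, -27, 16, -47, -31, 29, -37] -> [-41, 11] -> [11, -41] -> [11]
  [27, -40, -18, -19, 39, -14, -41, 7, -42] -> [27, -40] -> [-40, 27] -> [-40]
  probe: [4, 13, -50, -31, 50, 5, -15, 40] -> [4, 13] -> [13, 4] -> [13]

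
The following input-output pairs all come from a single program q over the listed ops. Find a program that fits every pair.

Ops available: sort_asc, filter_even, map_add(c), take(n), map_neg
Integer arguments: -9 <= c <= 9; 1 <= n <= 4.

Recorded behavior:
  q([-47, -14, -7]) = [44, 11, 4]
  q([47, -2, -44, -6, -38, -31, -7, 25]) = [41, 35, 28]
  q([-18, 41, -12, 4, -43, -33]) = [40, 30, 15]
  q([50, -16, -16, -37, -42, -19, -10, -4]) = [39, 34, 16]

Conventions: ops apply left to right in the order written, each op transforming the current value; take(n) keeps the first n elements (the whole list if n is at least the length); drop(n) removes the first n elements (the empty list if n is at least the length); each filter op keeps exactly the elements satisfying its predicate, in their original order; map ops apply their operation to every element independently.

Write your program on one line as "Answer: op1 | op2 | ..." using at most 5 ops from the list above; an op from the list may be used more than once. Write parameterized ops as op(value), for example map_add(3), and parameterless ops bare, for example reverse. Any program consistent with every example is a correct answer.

map_add(3) | sort_asc | map_neg | take(3)

Check, running the answer program on each example:
  [-47, -14, -7] -> [-44, -11, -4] -> [-44, -11, -4] -> [44, 11, 4] -> [44, 11, 4]
  [47, -2, -44, -6, -38, -31, -7, 25] -> [50, 1, -41, -3, -35, -28, -4, 28] -> [-41, -35, -28, -4, -3, 1, 28, 50] -> [41, 35, 28, 4, 3, -1, -28, -50] -> [41, 35, 28]
  [-18, 41, -12, 4, -43, -33] -> [-15, 44, -9, 7, -40, -30] -> [-40, -30, -15, -9, 7, 44] -> [40, 30, 15, 9, -7, -44] -> [40, 30, 15]
  [50, -16, -16, -37, -42, -19, -10, -4] -> [53, -13, -13, -34, -39, -16, -7, -1] -> [-39, -34, -16, -13, -13, -7, -1, 53] -> [39, 34, 16, 13, 13, 7, 1, -53] -> [39, 34, 16]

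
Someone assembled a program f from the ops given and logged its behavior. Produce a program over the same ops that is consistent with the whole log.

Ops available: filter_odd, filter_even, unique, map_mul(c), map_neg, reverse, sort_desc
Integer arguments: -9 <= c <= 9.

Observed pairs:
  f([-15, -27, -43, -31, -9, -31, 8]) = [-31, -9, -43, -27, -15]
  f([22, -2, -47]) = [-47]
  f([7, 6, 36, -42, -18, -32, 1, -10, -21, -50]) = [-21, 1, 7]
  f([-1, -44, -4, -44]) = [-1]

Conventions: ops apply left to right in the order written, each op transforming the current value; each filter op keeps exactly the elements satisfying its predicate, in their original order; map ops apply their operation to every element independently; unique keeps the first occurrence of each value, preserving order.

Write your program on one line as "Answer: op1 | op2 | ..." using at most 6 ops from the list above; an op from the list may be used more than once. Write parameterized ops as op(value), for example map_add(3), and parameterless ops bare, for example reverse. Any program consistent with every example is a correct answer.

reverse | map_neg | unique | filter_odd | map_neg

Check, running the answer program on each example:
  [-15, -27, -43, -31, -9, -31, 8] -> [8, -31, -9, -31, -43, -27, -15] -> [-8, 31, 9, 31, 43, 27, 15] -> [-8, 31, 9, 43, 27, 15] -> [31, 9, 43, 27, 15] -> [-31, -9, -43, -27, -15]
  [22, -2, -47] -> [-47, -2, 22] -> [47, 2, -22] -> [47, 2, -22] -> [47] -> [-47]
  [7, 6, 36, -42, -18, -32, 1, -10, -21, -50] -> [-50, -21, -10, 1, -32, -18, -42, 36, 6, 7] -> [50, 21, 10, -1, 32, 18, 42, -36, -6, -7] -> [50, 21, 10, -1, 32, 18, 42, -36, -6, -7] -> [21, -1, -7] -> [-21, 1, 7]
  [-1, -44, -4, -44] -> [-44, -4, -44, -1] -> [44, 4, 44, 1] -> [44, 4, 1] -> [1] -> [-1]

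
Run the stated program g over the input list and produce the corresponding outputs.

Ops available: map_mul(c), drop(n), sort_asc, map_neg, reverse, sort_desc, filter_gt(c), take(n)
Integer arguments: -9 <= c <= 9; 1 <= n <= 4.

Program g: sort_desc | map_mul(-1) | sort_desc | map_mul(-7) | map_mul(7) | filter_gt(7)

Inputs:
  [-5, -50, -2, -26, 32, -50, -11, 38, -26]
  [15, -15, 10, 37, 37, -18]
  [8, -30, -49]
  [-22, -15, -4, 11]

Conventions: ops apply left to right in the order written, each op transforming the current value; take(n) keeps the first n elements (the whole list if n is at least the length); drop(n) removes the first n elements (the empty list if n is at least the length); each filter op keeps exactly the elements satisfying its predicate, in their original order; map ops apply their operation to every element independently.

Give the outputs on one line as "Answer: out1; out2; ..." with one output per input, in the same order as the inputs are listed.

[1568, 1862]; [490, 735, 1813, 1813]; [392]; [539]

Execution, op by op:
  [-5, -50, -2, -26, 32, -50, -11, 38, -26] -> [38, 32, -2, -5, -11, -26, -26, -50, -50] -> [-38, -32, 2, 5, 11, 26, 26, 50, 50] -> [50, 50, 26, 26, 11, 5, 2, -32, -38] -> [-350, -350, -182, -182, -77, -35, -14, 224, 266] -> [-2450, -2450, -1274, -1274, -539, -245, -98, 1568, 1862] -> [1568, 1862]
  [15, -15, 10, 37, 37, -18] -> [37, 37, 15, 10, -15, -18] -> [-37, -37, -15, -10, 15, 18] -> [18, 15, -10, -15, -37, -37] -> [-126, -105, 70, 105, 259, 259] -> [-882, -735, 490, 735, 1813, 1813] -> [490, 735, 1813, 1813]
  [8, -30, -49] -> [8, -30, -49] -> [-8, 30, 49] -> [49, 30, -8] -> [-343, -210, 56] -> [-2401, -1470, 392] -> [392]
  [-22, -15, -4, 11] -> [11, -4, -15, -22] -> [-11, 4, 15, 22] -> [22, 15, 4, -11] -> [-154, -105, -28, 77] -> [-1078, -735, -196, 539] -> [539]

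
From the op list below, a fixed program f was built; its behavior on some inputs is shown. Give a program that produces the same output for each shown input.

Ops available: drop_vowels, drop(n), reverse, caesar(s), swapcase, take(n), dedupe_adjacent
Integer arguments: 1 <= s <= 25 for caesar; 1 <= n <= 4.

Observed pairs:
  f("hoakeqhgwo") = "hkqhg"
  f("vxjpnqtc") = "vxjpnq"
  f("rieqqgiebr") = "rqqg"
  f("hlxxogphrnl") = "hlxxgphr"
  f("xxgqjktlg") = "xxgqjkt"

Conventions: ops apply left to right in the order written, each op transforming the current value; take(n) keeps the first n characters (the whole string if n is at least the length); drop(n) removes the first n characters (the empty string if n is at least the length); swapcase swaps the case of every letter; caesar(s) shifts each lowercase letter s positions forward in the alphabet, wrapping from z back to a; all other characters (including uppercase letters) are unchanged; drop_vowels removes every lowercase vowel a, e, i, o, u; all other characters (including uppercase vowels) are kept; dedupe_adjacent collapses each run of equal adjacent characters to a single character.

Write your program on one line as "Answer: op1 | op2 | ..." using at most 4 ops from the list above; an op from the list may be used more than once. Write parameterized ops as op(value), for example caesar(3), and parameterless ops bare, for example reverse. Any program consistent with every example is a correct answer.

reverse | drop(2) | reverse | drop_vowels

Check, running the answer program on each example:
  "hoakeqhgwo" -> "owghqekaoh" -> "ghqekaoh" -> "hoakeqhg" -> "hkqhg"
  "vxjpnqtc" -> "ctqnpjxv" -> "qnpjxv" -> "vxjpnq" -> "vxjpnq"
  "rieqqgiebr" -> "rbeigqqeir" -> "eigqqeir" -> "rieqqgie" -> "rqqg"
  "hlxxogphrnl" -> "lnrhpgoxxlh" -> "rhpgoxxlh" -> "hlxxogphr" -> "hlxxgphr"
  "xxgqjktlg" -> "gltkjqgxx" -> "tkjqgxx" -> "xxgqjkt" -> "xxgqjkt"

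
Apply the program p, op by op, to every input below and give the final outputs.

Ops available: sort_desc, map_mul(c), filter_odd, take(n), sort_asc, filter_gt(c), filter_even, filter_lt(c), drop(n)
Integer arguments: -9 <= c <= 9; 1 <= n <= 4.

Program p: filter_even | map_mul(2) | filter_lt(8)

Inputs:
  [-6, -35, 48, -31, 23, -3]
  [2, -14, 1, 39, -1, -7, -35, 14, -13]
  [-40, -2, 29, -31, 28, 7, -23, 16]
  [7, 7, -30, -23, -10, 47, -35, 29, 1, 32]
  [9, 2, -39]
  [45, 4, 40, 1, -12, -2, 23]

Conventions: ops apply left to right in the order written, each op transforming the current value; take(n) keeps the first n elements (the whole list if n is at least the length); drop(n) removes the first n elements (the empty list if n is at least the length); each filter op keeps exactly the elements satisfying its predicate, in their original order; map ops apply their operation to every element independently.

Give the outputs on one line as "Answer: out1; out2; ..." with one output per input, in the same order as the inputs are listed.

Execution, op by op:
  [-6, -35, 48, -31, 23, -3] -> [-6, 48] -> [-12, 96] -> [-12]
  [2, -14, 1, 39, -1, -7, -35, 14, -13] -> [2, -14, 14] -> [4, -28, 28] -> [4, -28]
  [-40, -2, 29, -31, 28, 7, -23, 16] -> [-40, -2, 28, 16] -> [-80, -4, 56, 32] -> [-80, -4]
  [7, 7, -30, -23, -10, 47, -35, 29, 1, 32] -> [-30, -10, 32] -> [-60, -20, 64] -> [-60, -20]
  [9, 2, -39] -> [2] -> [4] -> [4]
  [45, 4, 40, 1, -12, -2, 23] -> [4, 40, -12, -2] -> [8, 80, -24, -4] -> [-24, -4]

[-12]; [4, -28]; [-80, -4]; [-60, -20]; [4]; [-24, -4]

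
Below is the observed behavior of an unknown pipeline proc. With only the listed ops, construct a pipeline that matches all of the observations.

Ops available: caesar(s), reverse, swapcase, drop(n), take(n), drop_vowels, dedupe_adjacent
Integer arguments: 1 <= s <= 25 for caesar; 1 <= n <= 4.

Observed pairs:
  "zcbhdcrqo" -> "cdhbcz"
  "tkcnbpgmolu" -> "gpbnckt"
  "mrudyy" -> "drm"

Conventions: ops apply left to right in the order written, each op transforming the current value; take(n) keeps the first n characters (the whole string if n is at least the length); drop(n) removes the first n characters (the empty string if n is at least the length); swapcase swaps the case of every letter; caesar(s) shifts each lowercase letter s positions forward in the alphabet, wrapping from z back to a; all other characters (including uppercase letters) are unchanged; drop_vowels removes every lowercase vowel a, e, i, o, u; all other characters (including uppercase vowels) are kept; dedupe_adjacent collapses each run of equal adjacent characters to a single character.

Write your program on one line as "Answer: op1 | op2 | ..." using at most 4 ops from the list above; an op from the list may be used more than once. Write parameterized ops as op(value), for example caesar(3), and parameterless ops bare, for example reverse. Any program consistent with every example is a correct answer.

reverse | drop_vowels | drop(2)

Check, running the answer program on each example:
  "zcbhdcrqo" -> "oqrcdhbcz" -> "qrcdhbcz" -> "cdhbcz"
  "tkcnbpgmolu" -> "ulomgpbnckt" -> "lmgpbnckt" -> "gpbnckt"
  "mrudyy" -> "yydurm" -> "yydrm" -> "drm"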